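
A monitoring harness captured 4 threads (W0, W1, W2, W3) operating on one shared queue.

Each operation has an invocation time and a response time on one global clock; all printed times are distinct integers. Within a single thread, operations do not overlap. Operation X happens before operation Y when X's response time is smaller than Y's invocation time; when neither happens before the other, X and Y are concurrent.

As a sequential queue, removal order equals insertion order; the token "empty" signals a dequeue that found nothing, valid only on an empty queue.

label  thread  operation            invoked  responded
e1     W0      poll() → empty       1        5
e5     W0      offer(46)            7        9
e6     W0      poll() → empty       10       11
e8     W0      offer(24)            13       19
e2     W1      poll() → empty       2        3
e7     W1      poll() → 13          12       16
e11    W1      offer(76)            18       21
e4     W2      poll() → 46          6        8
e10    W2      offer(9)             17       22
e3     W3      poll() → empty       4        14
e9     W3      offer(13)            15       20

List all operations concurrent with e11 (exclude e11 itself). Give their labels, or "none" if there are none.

e10, e8, e9

e11 spans [18,21]: anything still running between times 18 and 21 counts as concurrent
e1 [1,5]: before
e2 [2,3]: before
e3 [4,14]: before
e4 [6,8]: before
e5 [7,9]: before
e6 [10,11]: before
e7 [12,16]: before
e8 [13,19]: concurrent
e9 [15,20]: concurrent
e10 [17,22]: concurrent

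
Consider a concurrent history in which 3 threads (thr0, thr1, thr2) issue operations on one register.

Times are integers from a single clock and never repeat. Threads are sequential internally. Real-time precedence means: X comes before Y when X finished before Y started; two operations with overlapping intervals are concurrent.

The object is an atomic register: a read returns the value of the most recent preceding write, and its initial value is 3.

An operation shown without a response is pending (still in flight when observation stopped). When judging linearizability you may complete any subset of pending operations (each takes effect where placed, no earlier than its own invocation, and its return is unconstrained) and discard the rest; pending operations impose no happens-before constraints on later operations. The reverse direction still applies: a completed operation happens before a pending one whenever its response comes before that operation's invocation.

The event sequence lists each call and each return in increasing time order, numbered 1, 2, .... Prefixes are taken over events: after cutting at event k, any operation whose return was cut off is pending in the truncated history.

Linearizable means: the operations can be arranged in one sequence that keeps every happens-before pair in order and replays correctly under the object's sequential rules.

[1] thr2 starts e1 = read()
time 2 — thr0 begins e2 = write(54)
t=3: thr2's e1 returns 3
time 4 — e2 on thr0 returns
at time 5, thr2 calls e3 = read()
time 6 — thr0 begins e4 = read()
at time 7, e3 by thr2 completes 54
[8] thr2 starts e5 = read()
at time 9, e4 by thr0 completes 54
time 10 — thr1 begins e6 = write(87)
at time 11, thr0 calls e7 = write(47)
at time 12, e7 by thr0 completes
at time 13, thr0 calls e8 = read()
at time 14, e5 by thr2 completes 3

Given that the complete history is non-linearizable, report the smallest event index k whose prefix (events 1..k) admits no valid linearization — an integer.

14

events 1..13 are still linearizable — one witness is e1, e2, e3, e4, e5, e6, e7:
step 1: e1 read() → 3 — value 3
step 2: e2 write(54) — value 54
step 3: e3 read() → 54 — value 54
step 4: e4 read() → 54 — value 54
step 5: e5 read() (pending, included) — value 54
step 6: e6 write(87) (pending, included) — value 87
step 7: e7 write(47) — value 47
with event 14 included (e5 responding at time 14), all real-time-consistent orders fail
no escape via the 2 pending operations (e6, e8): every completion choice fails
for example e1, e2, e3, e4, e5, e7 (pending dropped) fails at step 5: e5 read() → 3 is not legal there
for example e1, e2, e3, e4, e7, e5 (pending dropped) fails at step 6: e5 read() → 3 is not legal there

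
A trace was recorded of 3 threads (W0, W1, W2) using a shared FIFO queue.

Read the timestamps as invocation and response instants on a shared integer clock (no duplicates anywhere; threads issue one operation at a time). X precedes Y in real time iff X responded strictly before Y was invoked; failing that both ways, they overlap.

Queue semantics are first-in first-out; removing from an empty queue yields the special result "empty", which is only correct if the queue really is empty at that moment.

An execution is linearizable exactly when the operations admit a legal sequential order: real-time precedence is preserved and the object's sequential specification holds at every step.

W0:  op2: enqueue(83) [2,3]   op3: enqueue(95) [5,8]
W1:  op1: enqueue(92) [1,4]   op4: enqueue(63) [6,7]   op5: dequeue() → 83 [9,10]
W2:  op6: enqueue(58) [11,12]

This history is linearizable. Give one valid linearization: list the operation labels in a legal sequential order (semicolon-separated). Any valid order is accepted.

step 1: op2 enqueue(83) — queue <83>
step 2: op1 enqueue(92) — queue <83,92>
step 3: op3 enqueue(95) — queue <83,92,95>
step 4: op4 enqueue(63) — queue <83,92,95,63>
step 5: op5 dequeue() → 83 — queue <92,95,63>
step 6: op6 enqueue(58) — queue <92,95,63,58>

op2; op1; op3; op4; op5; op6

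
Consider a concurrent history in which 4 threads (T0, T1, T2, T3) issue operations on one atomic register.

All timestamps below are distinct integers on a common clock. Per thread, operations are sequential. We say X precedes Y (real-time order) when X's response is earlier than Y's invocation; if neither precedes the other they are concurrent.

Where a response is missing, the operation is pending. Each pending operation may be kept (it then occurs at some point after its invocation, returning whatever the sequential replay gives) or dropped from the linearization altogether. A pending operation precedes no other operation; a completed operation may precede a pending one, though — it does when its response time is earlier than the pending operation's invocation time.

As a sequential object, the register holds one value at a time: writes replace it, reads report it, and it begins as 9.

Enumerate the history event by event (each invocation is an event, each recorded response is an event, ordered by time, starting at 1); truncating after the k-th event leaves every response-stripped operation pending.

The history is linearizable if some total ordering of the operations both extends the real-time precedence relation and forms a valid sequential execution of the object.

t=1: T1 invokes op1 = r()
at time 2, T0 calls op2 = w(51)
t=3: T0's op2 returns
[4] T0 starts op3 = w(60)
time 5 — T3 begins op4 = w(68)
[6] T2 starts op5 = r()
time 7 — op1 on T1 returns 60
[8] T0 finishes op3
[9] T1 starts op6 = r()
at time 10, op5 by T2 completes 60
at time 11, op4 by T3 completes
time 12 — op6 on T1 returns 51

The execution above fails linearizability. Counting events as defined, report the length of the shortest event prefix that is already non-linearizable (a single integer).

events 1..11 are linearizable, e.g. via op2, op3, op1, op5, op4:
1. op2 w(51), leaving value 51
2. op3 w(60), leaving value 60
3. op1 r() → 60, leaving value 60
4. op5 r() → 60, leaving value 60
5. op4 w(68), leaving value 68
at event 12 (op6's time-12 response) nothing linearizes any more
e.g. op1, op2, op3, op4, op5, op6: illegal at step 1, since op1 r() → 60 cannot apply there
e.g. op1, op2, op3, op4, op6, op5: illegal at step 1, since op1 r() → 60 cannot apply there

12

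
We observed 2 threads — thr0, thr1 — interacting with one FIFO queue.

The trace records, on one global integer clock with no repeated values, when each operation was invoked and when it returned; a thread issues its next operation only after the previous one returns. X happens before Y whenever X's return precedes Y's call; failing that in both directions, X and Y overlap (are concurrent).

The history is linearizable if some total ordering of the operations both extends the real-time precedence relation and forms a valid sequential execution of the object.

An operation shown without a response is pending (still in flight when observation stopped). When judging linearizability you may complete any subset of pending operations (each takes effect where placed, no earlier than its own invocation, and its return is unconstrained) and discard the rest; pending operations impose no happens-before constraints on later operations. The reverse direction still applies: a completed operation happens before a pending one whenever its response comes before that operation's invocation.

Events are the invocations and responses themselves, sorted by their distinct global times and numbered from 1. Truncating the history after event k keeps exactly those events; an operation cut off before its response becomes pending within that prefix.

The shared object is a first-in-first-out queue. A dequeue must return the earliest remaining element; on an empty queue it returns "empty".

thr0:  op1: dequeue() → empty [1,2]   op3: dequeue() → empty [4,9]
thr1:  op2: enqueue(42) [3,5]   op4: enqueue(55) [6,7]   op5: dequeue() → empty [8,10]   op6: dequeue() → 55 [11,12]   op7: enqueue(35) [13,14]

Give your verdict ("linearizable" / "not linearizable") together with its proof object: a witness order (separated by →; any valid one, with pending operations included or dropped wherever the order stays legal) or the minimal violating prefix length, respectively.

through event 9 a valid linearization exists; event 10 (op5 responding at time 10) ends that
the 5 completed operations admit 4 real-time orders; each fails the FIFO queue replay
one such order, op1, op2, op3, op4, op5, breaks at step 3 where op3 dequeue() → empty is illegal
one such order, op1, op2, op4, op3, op5, breaks at step 4 where op3 dequeue() → empty is illegal

not linearizable — minimal violating prefix: 10 events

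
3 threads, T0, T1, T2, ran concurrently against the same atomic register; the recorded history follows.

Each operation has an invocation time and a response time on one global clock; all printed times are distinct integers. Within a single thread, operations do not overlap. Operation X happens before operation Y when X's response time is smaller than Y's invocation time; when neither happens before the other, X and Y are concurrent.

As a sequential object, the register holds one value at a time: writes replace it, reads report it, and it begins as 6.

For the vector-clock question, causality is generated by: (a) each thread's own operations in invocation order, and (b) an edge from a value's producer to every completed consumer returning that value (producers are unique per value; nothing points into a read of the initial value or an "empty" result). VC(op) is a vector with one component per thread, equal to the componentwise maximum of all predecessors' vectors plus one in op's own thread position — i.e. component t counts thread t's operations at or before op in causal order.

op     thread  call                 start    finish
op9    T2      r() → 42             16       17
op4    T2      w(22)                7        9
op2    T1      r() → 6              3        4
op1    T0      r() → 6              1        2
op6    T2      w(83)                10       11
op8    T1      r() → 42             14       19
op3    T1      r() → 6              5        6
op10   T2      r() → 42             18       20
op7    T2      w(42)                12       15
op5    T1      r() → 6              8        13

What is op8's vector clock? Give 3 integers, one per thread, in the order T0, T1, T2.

(0, 4, 3)

no predecessors for op4 (invoked 7): T2 increments from zero → (0, 0, 1)
no predecessors for op2 (invoked 3): T1 increments from zero → (0, 1, 0)
no predecessors for op1 (invoked 1): T0 increments from zero → (1, 0, 0)
invoked at 10, op6 merges VC(op4)=(0, 0, 1) and bumps T2's slot → (0, 0, 2)
invoked at 5, op3 merges VC(op2)=(0, 1, 0) and bumps T1's slot → (0, 2, 0)
invoked at 12, op7 merges VC(op6)=(0, 0, 2) and bumps T2's slot → (0, 0, 3)
invoked at 8, op5 merges VC(op3)=(0, 2, 0) and bumps T1's slot → (0, 3, 0)
invoked at 16, op9 merges VC(op7)=(0, 0, 3) and bumps T2's slot → (0, 0, 4)
invoked at 18, op10 merges VC(op7)=(0, 0, 3), VC(op9)=(0, 0, 4) and bumps T2's slot → (0, 0, 5)
invoked at 14, op8 merges VC(op5)=(0, 3, 0), VC(op7)=(0, 0, 3) and bumps T1's slot → (0, 4, 3)
target: VC(op8) = (0, 4, 3)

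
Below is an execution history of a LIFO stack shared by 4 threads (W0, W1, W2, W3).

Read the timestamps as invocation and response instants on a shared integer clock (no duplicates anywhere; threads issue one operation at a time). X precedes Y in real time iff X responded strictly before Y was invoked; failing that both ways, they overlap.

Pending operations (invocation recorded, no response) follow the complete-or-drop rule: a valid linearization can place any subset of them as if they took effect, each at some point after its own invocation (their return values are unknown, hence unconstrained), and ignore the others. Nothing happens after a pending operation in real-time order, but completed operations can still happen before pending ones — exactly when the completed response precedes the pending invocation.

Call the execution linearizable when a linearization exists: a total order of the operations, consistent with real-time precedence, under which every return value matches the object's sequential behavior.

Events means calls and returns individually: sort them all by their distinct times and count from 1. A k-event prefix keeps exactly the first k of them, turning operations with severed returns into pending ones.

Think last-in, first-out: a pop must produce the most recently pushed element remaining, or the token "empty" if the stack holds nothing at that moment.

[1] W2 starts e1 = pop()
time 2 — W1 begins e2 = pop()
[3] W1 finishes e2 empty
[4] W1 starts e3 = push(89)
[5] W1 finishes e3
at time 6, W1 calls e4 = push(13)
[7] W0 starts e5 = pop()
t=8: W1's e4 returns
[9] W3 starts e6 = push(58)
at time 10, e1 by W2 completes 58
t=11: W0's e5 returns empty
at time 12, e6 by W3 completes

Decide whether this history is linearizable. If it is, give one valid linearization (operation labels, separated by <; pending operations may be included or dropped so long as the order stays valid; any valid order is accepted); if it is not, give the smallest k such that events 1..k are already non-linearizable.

not linearizable — minimal violating prefix: 11 events

cut after 10 events: linearizable; cut after 11 events (e5 responds, time 11): not linearizable
5 completed operations, 10 real-time-consistent orders — every LIFO stack replay fails
every completion of the 1 pending operation (e6) was checked; none linearizes
sample order e1, e2, e3, e4, e5 (pending dropped) stalls at step 1 — e1 pop() → 58 has no legal effect
sample order e1, e2, e3, e5, e4 (pending dropped) stalls at step 1 — e1 pop() → 58 has no legal effect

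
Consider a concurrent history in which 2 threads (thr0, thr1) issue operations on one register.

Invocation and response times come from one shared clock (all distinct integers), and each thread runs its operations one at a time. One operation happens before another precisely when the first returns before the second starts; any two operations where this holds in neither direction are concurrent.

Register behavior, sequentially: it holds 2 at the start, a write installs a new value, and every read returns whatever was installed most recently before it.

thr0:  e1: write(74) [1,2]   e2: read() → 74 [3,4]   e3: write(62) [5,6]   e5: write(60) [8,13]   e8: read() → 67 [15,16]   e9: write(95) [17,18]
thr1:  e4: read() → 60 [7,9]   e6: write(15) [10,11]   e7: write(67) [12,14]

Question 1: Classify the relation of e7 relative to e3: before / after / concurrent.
Answer: after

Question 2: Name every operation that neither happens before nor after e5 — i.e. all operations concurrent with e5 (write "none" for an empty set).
Answer: e4, e6, e7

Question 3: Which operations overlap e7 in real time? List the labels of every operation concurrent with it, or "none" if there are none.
Answer: e5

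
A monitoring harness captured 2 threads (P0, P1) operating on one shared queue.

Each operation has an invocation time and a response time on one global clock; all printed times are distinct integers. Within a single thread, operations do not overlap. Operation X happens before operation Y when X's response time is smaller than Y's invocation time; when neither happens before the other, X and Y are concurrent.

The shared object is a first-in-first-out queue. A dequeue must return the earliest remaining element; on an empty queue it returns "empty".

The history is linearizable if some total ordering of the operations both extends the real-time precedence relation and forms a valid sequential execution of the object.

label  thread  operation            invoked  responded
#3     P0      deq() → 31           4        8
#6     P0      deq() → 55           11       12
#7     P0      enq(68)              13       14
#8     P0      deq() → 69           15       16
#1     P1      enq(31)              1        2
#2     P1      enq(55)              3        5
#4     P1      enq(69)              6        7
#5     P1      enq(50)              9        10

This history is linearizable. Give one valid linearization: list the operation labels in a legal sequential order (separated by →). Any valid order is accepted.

#1 → #2 → #3 → #4 → #5 → #6 → #7 → #8

after step 1 (#1 enq(31)): queue <31>
after step 2 (#2 enq(55)): queue <31,55>
after step 3 (#3 deq() → 31): queue <55>
after step 4 (#4 enq(69)): queue <55,69>
after step 5 (#5 enq(50)): queue <55,69,50>
after step 6 (#6 deq() → 55): queue <69,50>
after step 7 (#7 enq(68)): queue <69,50,68>
after step 8 (#8 deq() → 69): queue <50,68>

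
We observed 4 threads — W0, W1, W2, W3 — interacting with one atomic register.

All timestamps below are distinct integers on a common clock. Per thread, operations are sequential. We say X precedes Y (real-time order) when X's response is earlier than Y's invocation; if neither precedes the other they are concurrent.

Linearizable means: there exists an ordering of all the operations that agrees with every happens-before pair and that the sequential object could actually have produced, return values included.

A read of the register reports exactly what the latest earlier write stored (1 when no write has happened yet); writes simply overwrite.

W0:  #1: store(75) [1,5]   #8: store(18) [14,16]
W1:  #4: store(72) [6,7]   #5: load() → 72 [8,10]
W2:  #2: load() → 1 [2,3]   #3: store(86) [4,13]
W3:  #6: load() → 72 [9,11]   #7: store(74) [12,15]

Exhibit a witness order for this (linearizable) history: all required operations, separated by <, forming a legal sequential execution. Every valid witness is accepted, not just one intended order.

after step 1 (#2 load() → 1): value 1
after step 2 (#1 store(75)): value 75
after step 3 (#3 store(86)): value 86
after step 4 (#4 store(72)): value 72
after step 5 (#5 load() → 72): value 72
after step 6 (#6 load() → 72): value 72
after step 7 (#7 store(74)): value 74
after step 8 (#8 store(18)): value 18

#2 < #1 < #3 < #4 < #5 < #6 < #7 < #8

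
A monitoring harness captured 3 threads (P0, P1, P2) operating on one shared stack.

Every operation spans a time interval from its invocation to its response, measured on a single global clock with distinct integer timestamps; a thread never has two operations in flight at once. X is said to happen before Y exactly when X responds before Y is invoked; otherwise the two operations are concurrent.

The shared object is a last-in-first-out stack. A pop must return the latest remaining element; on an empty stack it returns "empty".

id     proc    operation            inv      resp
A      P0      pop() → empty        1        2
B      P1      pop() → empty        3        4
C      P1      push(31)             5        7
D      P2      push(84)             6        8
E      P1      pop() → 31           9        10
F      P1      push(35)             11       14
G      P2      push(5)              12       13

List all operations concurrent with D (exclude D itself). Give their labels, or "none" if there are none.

C

D spans [6,8]: anything still running between times 6 and 8 counts as concurrent
A [1,2]: before
B [3,4]: before
C [5,7]: concurrent
E [9,10]: after
F [11,14]: after
G [12,13]: after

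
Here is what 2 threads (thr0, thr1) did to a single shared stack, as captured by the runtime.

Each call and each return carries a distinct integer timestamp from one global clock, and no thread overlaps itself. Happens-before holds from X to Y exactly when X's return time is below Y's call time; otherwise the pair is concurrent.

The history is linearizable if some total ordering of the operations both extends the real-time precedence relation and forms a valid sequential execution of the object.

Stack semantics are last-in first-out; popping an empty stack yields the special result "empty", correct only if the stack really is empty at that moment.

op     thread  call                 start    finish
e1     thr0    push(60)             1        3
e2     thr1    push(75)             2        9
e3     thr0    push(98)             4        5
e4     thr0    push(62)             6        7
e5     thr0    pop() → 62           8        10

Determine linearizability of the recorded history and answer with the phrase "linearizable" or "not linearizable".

one valid linearization: e1, e2, e3, e4, e5
step 1: e1 push(60) — stack <60>
step 2: e2 push(75) — stack <60,75>
step 3: e3 push(98) — stack <60,75,98>
step 4: e4 push(62) — stack <60,75,98,62>
step 5: e5 pop() → 62 — stack <60,75,98>

linearizable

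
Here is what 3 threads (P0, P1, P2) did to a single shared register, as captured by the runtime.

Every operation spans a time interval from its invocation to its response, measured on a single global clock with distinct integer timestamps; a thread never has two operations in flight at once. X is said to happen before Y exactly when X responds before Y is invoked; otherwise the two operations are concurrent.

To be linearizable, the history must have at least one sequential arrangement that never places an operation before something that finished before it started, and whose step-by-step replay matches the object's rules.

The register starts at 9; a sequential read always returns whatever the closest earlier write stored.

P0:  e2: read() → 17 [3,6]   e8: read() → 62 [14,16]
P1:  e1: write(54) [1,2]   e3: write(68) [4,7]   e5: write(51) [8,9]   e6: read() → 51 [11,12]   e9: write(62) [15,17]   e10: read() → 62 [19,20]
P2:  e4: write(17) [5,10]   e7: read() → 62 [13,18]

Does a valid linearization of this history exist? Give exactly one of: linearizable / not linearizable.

witness order: e1, e3, e4, e2, e5, e6, e9, e7, e8, e10
after step 1 (e1 write(54)): value 54
after step 2 (e3 write(68)): value 68
after step 3 (e4 write(17)): value 17
after step 4 (e2 read() → 17): value 17
after step 5 (e5 write(51)): value 51
after step 6 (e6 read() → 51): value 51
after step 7 (e9 write(62)): value 62
after step 8 (e7 read() → 62): value 62
after step 9 (e8 read() → 62): value 62
after step 10 (e10 read() → 62): value 62

linearizable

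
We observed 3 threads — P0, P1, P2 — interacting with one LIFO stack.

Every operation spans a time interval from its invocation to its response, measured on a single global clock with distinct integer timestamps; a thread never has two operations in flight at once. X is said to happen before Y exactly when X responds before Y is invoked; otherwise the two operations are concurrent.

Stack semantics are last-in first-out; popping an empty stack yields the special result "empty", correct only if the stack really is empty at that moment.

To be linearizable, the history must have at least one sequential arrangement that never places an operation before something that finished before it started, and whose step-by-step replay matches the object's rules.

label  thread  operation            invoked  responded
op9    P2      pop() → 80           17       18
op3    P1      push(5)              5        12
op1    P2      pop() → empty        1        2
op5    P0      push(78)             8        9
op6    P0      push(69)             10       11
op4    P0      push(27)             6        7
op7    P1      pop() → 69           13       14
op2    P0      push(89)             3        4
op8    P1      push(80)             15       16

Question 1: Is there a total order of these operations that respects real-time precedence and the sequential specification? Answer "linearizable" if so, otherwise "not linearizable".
linearizable

witness order: op1, op2, op3, op4, op5, op6, op7, op8, op9
1. op1 pop() → empty, leaving stack <>
2. op2 push(89), leaving stack <89>
3. op3 push(5), leaving stack <89,5>
4. op4 push(27), leaving stack <89,5,27>
5. op5 push(78), leaving stack <89,5,27,78>
6. op6 push(69), leaving stack <89,5,27,78,69>
7. op7 pop() → 69, leaving stack <89,5,27,78>
8. op8 push(80), leaving stack <89,5,27,78,80>
9. op9 pop() → 80, leaving stack <89,5,27,78>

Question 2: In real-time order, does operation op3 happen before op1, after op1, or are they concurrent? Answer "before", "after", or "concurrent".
after

op3 spans [5,12], op1 spans [1,2]
resp(op1)=2 < inv(op3)=5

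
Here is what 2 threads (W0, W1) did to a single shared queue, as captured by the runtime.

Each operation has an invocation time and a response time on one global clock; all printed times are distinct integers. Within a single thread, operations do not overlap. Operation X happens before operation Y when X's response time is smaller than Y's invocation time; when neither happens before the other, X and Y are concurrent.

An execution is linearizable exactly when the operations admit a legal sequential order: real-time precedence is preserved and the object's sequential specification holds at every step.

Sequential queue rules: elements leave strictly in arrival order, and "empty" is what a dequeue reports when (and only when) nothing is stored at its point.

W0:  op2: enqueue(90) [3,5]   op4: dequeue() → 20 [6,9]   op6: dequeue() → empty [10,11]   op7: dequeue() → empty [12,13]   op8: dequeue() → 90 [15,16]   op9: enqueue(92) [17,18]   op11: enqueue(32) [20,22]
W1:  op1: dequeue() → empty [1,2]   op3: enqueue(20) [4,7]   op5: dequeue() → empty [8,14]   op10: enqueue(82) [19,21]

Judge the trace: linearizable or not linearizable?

not linearizable

through event 13 a valid linearization exists; event 14 (op5 responding at time 14) ends that
no legal order exists: 11 real-time-consistent candidates over 7 completed queue operations, all rejected
sample order op1, op2, op3, op4, op5, op6, op7 stalls at step 4 — op4 dequeue() → 20 has no legal effect
sample order op1, op2, op3, op4, op6, op5, op7 stalls at step 4 — op4 dequeue() → 20 has no legal effect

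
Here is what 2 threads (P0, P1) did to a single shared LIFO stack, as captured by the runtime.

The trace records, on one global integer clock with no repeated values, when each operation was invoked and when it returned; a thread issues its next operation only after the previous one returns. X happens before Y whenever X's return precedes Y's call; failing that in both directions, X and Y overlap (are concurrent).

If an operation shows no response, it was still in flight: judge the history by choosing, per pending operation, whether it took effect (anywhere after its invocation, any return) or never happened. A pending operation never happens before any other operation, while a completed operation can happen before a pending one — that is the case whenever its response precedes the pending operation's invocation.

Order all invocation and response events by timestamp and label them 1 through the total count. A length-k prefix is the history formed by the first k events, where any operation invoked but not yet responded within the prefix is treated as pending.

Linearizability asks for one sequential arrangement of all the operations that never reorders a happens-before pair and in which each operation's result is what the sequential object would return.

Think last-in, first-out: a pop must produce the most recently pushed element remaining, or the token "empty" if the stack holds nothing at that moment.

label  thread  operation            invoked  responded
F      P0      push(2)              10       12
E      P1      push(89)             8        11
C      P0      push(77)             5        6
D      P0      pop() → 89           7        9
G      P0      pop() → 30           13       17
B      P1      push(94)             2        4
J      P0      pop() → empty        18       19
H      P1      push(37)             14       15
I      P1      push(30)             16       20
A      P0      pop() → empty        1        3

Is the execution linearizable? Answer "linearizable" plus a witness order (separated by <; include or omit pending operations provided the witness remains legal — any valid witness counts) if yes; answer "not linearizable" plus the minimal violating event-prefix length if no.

not linearizable — minimal violating prefix: 19 events

events 1..18 are fine; event 19 — the response of J at time 19 — makes the prefix non-linearizable
checked exhaustively: 12 real-time-consistent orders of 9 completed operations, zero legal LIFO stack replays
include/drop combinations of the 1 pending operation (I) were all tried; none helps
one such order, A, B, C, D, E, F, G, H, J (pending dropped), breaks at step 4 where D pop() → 89 is illegal
one such order, A, B, C, D, E, F, H, G, J (pending dropped), breaks at step 4 where D pop() → 89 is illegal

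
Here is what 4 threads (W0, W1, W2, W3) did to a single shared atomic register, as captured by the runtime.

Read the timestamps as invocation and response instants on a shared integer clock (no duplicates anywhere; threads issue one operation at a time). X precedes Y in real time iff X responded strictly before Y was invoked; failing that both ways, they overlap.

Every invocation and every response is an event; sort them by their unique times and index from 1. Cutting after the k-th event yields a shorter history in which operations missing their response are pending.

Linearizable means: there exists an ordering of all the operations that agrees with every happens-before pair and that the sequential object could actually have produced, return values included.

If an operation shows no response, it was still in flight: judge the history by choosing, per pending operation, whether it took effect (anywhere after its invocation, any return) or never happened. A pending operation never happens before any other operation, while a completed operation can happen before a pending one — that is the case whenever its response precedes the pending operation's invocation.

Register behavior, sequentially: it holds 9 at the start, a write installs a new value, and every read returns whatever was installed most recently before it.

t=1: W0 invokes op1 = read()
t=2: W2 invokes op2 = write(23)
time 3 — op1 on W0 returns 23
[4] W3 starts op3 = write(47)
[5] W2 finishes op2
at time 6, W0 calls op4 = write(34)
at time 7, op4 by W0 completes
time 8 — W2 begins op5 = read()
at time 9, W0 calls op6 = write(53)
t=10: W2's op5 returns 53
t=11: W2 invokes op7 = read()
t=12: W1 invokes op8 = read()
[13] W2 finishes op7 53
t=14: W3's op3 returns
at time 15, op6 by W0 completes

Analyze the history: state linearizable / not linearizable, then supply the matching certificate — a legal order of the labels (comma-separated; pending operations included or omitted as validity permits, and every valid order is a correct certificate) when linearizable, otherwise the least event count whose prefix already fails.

linearizable — witness: op2, op1, op3, op4, op6, op5, op7

after step 1 (op2 write(23)): value 23
after step 2 (op1 read() → 23): value 23
after step 3 (op3 write(47)): value 47
after step 4 (op4 write(34)): value 34
after step 5 (op6 write(53)): value 53
after step 6 (op5 read() → 53): value 53
after step 7 (op7 read() → 53): value 53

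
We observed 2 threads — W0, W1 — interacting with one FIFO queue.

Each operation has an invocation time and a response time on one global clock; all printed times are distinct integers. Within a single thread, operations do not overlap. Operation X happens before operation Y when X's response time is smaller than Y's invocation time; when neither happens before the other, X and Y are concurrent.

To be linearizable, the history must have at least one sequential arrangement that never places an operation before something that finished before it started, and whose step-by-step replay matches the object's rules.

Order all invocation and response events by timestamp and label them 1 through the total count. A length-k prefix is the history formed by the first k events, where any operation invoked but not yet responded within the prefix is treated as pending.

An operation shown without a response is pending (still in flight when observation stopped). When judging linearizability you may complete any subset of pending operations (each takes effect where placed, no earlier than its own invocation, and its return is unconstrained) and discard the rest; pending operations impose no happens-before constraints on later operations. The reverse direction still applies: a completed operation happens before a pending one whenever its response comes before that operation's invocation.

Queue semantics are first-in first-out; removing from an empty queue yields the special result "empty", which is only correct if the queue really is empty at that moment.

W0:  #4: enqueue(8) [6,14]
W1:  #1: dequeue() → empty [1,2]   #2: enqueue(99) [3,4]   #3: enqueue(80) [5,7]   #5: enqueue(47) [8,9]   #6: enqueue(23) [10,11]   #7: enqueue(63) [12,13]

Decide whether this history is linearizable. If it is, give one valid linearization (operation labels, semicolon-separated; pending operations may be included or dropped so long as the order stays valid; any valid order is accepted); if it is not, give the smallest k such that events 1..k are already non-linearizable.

1. #1 dequeue() → empty, leaving queue <>
2. #2 enqueue(99), leaving queue <99>
3. #3 enqueue(80), leaving queue <99,80>
4. #4 enqueue(8), leaving queue <99,80,8>
5. #5 enqueue(47), leaving queue <99,80,8,47>
6. #6 enqueue(23), leaving queue <99,80,8,47,23>
7. #7 enqueue(63), leaving queue <99,80,8,47,23,63>

linearizable — witness: #1; #2; #3; #4; #5; #6; #7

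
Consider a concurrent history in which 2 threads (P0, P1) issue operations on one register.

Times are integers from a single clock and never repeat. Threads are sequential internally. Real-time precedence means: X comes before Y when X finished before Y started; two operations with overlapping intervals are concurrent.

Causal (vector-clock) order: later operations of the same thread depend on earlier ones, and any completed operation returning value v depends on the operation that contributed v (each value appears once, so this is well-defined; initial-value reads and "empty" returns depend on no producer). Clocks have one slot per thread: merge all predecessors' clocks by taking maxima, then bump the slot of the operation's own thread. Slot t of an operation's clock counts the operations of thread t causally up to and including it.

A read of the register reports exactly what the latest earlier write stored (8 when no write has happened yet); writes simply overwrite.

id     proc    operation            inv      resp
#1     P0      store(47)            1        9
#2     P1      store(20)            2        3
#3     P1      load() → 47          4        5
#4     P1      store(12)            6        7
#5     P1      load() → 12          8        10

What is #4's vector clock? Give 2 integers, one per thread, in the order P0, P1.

root op #2, invoked 2: fresh clock plus P1's own tick → (0, 1)
root op #1, invoked 1: fresh clock plus P0's own tick → (1, 0)
#3 (invocation 4): componentwise max over VC(#1)=(1, 0), VC(#2)=(0, 1), +1 at P1, giving (1, 2)
#4 (invocation 6): componentwise max over VC(#3)=(1, 2), +1 at P1, giving (1, 3)
#5 (invocation 8): componentwise max over VC(#4)=(1, 3), +1 at P1, giving (1, 4)
target: VC(#4) = (1, 3)

(1, 3)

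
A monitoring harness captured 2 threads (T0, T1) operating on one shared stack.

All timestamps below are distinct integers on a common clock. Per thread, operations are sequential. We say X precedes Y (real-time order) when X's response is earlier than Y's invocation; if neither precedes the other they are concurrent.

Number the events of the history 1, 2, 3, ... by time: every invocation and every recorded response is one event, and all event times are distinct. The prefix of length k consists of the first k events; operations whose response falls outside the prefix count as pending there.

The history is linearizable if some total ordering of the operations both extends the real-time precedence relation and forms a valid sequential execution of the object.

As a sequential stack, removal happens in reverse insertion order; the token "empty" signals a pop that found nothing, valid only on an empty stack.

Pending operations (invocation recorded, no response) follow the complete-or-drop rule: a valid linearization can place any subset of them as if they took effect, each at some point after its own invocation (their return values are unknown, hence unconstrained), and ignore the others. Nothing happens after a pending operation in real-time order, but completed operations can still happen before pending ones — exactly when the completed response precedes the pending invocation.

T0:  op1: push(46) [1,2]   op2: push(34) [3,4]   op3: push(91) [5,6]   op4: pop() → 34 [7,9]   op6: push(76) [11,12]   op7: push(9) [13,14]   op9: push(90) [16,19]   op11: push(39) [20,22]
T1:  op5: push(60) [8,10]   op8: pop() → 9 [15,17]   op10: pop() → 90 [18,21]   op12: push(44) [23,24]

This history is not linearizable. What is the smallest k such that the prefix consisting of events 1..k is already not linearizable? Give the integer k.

9

a valid linearization of events 1..8 exists, for instance op1, op2, op3:
1. op1 push(46), leaving stack <46>
2. op2 push(34), leaving stack <46,34>
3. op3 push(91), leaving stack <46,34,91>
event 9 — op4's response, time 9 — after it, nothing linearizes
no completion choice of the 1 pending operation (op5) rescues it — every subset was tried
take op1, op2, op3, op4 (pending dropped): step 4 already fails, because op4 pop() → 34 cannot occur there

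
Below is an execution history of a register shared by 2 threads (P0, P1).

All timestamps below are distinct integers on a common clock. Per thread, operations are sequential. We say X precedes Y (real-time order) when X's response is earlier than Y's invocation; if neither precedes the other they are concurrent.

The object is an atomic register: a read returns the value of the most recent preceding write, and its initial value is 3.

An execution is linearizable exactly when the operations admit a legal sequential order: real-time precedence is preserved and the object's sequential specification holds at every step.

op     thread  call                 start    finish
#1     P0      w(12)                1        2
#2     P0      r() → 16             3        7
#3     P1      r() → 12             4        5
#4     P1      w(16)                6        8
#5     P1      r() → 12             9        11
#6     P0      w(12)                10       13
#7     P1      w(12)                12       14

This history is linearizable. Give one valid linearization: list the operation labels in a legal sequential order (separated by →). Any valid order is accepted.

1. #1 w(12), leaving value 12
2. #3 r() → 12, leaving value 12
3. #4 w(16), leaving value 16
4. #2 r() → 16, leaving value 16
5. #6 w(12), leaving value 12
6. #5 r() → 12, leaving value 12
7. #7 w(12), leaving value 12

#1 → #3 → #4 → #2 → #6 → #5 → #7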